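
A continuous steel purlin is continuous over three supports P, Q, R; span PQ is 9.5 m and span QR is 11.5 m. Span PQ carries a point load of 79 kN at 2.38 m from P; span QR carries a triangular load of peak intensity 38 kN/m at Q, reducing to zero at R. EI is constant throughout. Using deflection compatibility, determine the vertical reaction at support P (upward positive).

Release continuity at Q by inserting a hinge; the redundant is the internal moment M_Q. The primary structure is two simply-supported spans PQ and QR.
Discontinuity in slope at Q on the released structure — sum the simple-span end rotations:
  span PQ: point load 79 at a = 2.38: Pab(L + a)/(6LEI) = 279/EI
  span QR: triangular load, peak 38: w₀L³/(45EI) = 1284/EI
  relative rotation θ_0 = (279 + 1284)/EI = 1563/EI
A unit hogging moment at Q produces rotation L₁/(3EI) + L₂/(3EI) = 7/EI.
Compatibility: M_Q·(L₁+L₂)/(3EI) = θ_0, giving M_Q = 223.3 kN·m (hogging).
Span PQ, ΣM about P with M_Q applied at Q: R_Q^{PQ}·9.5 = 188 + 223.3, so R_Q^{PQ} = 43.3 kN and R_P = 79 − 43.3 = 35.7 kN.

R_P = 35.7 kN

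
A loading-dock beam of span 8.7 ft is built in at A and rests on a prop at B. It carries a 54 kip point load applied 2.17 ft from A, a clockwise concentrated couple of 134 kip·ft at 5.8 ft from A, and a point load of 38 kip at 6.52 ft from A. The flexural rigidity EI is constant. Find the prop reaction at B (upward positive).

Release the roller at B. Primary structure: cantilever fixed at A.
Downward deflection at the released point B due to the loads:
  point load 54 at a = 2.17: Pa²(3L − a)/(6EI) = 1014/EI
  clockwise couple 134 at a = 5.8: M₀a(2L − a)/(2EI) = 4508/EI
  point load 38 at a = 6.52: Pa²(3L − a)/(6EI) = 5272/EI
  δ_0 = 10793/EI
Tip deflection under a unit load at B: L³/(3EI) = 219.5/EI.
Compatibility at B: δ_0 − R_B·δ_{BB} = 0, so R_B = 10793/219.5 = 49.17 kip.

R_B = 49.17 kip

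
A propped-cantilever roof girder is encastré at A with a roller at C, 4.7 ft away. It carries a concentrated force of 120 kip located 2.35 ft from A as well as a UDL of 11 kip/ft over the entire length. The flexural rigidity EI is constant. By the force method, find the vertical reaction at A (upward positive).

Release the roller at C. Primary structure: cantilever fixed at A.
Free-end deflection of the primary structure under the applied loading (downward +):
  point load 120 at a = 2.35: Pa²(3L − a)/(6EI) = 1298/EI
  UDL 11: wL⁴/(8EI) = 671/EI
  δ_0 = 1969/EI
Flexibility coefficient — unit upward force at C: δ_{CC} = L³/(3EI) = 34.61/EI.
Compatibility at C: δ_0 − R_C·δ_{CC} = 0, so R_C = 1969/34.61 = 56.89 kip.
Vertical equilibrium: R_A = ΣP − R_C = 171.7 − 56.89 = 114.8 kip.

R_A = 114.8 kip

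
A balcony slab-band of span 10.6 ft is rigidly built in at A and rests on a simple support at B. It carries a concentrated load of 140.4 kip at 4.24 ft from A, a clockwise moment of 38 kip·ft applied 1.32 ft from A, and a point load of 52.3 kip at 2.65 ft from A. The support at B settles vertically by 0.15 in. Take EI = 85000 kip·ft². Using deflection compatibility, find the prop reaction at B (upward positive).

R_B = 32.28 kip

Choose R_B as the redundant. The primary structure is the cantilever fixed at A.
Downward deflection at the released point B due to the loads:
  point load 140.4 at a = 4.24: Pa²(3L − a)/(6EI) = 11594/EI
  clockwise couple 38 at a = 1.32: M₀a(2L − a)/(2EI) = 498.6/EI
  point load 52.3 at a = 2.65: Pa²(3L − a)/(6EI) = 1784/EI
  δ_0 = 13877/EI
Tip deflection under a unit load at B: L³/(3EI) = 397/EI.
With EI = 85000 kip·ft²: δ_0 = 0.16326 ft and δ_{BB} = 0.004671 ft/kip.
Compatibility — the beam at B must follow the support down by 0.0125 ft: δ_0 − R_B·δ_{BB} = 0.0125, so R_B = (0.16326 − 0.0125)/0.004671 = 32.28 kip.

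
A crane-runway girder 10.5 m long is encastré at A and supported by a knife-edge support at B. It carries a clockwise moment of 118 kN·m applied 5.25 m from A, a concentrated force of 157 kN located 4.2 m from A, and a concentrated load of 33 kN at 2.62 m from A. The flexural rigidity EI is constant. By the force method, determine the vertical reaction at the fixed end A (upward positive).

R_A = 141.9 kN

Choose R_B as the redundant. The primary structure is the cantilever fixed at A.
Primary-structure tip deflection at B by superposition:
  clockwise couple 118 at a = 5.25: M₀a(2L − a)/(2EI) = 4879/EI
  point load 157 at a = 4.2: Pa²(3L − a)/(6EI) = 12601/EI
  point load 33 at a = 2.62: Pa²(3L − a)/(6EI) = 1090/EI
  δ_0 = 18570/EI
Flexibility coefficient — unit upward force at B: δ_{BB} = L³/(3EI) = 385.9/EI.
Compatibility at B: δ_0 − R_B·δ_{BB} = 0, so R_B = 18570/385.9 = 48.12 kN.
Vertical equilibrium: R_A = ΣP − R_B = 190 − 48.12 = 141.9 kN.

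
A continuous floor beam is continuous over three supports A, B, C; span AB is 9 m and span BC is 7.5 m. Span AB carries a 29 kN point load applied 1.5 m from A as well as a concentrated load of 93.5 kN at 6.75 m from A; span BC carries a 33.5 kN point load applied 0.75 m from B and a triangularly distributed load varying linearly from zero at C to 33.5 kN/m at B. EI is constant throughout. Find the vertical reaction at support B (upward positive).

R_B = 226.4 kN

Insert a hinge at B; M_B is the redundant, and each span becomes simply supported.
Rotations at B on the released spans (each span's end-slope, ×1/EI):
  span AB: point load 29 at a = 1.5: Pab(L + a)/(6LEI) = 63.44/EI
  span AB: point load 93.5 at a = 6.75: Pab(L + a)/(6LEI) = 414.2/EI
  span BC: point load 33.5 at a = 0.75: Pab(L + b)/(6LEI) = 53.7/EI
  span BC: triangular load, peak 33.5: w₀L³/(45EI) = 314.1/EI
  relative rotation θ_0 = (477.6 + 367.8)/EI = 845.4/EI
A unit hogging moment at B produces rotation L₁/(3EI) + L₂/(3EI) = 5.5/EI.
Slope continuity at B: θ_0 = M_B·5.5/EI, so M_B = 845.4/5.5 = 153.7 kN·m (hogging).
Span AB, ΣM about A with M_B applied at B: R_B^{AB}·9 = 674.6 + 153.7, so R_B^{AB} = 92.04 kN and R_A = 122.5 − 92.04 = 30.46 kN.
Span BC, ΣM about C: R_B^{BC}·7.5 = 854.2 + 153.7, so R_B^{BC} = 134.4 kN and R_C = 159.1 − 134.4 = 24.73 kN.
R_B = 92.04 + 134.4 = 226.4 kN.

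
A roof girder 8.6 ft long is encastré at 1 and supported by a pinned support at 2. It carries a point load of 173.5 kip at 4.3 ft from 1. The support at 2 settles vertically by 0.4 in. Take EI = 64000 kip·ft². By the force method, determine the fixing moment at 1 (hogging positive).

M_1 = 366.3 kip·ft

Take the reaction at 2 as the redundant and release it; the primary structure is a cantilever fixed at 1.
Downward deflection at the released point 2 due to the loads:
  point load 173.5 at a = 4.3: Pa²(3L − a)/(6EI) = 11495/EI
Tip deflection under a unit load at 2: L³/(3EI) = 212/EI.
With EI = 64000 kip·ft²: δ_0 = 0.17962 ft and δ_{22} = 0.003313 ft/kip.
Compatibility — the beam at 2 must follow the support down by 0.03333 ft: δ_0 − R_2·δ_{22} = 0.03333, so R_2 = (0.17962 − 0.03333)/0.003313 = 44.16 kip.
Moment equilibrium about 1: M_1 = Σ(load moments about 1) − R_2·L = 746 − 44.16×8.6 = 366.3 kip·ft.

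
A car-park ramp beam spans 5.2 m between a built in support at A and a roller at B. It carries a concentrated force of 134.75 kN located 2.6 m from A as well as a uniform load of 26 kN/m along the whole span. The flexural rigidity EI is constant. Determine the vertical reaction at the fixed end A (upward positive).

Release the roller at B. Primary structure: cantilever fixed at A.
Deflection at B on the released cantilever, summing each load's contribution:
  point load 134.75 at a = 2.6: Pa²(3L − a)/(6EI) = 1974/EI
  UDL 26: wL⁴/(8EI) = 2376/EI
  δ_0 = 4350/EI
Flexibility coefficient — unit upward force at B: δ_{BB} = L³/(3EI) = 46.87/EI.
The prop prevents deflection at B: R_B = δ_0/δ_{BB} = 4350/46.87 = 92.81 kN.
Vertical equilibrium: R_A = ΣP − R_B = 269.9 − 92.81 = 177.1 kN.

R_A = 177.1 kN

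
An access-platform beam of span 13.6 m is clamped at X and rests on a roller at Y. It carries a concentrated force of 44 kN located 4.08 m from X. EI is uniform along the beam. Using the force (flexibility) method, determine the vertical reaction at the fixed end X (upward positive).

Choose R_Y as the redundant. The primary structure is the cantilever fixed at X.
Downward deflection at the released point Y due to the loads:
  point load 44 at a = 4.08: Pa²(3L − a)/(6EI) = 4483/EI
Tip deflection under a unit load at Y: L³/(3EI) = 838.5/EI.
Compatibility at Y: δ_0 − R_Y·δ_{YY} = 0, so R_Y = 4483/838.5 = 5.346 kN.
Vertical equilibrium: R_X = ΣP − R_Y = 44 − 5.346 = 38.65 kN.

R_X = 38.65 kN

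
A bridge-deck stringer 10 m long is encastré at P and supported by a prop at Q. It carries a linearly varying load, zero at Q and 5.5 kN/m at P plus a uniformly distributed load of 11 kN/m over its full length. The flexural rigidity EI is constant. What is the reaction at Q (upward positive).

R_Q = 46.75 kN

Release the roller at Q. Primary structure: cantilever fixed at P.
Primary-structure tip deflection at Q by superposition:
  triangular load, peak 5.5 at the fixed end: w₀L⁴/(30EI) = 1833/EI
  UDL 11: wL⁴/(8EI) = 13750/EI
  δ_0 = 15583/EI
Flexibility coefficient — unit upward force at Q: δ_{QQ} = L³/(3EI) = 333.3/EI.
The prop prevents deflection at Q: R_Q = δ_0/δ_{QQ} = 15583/333.3 = 46.75 kN.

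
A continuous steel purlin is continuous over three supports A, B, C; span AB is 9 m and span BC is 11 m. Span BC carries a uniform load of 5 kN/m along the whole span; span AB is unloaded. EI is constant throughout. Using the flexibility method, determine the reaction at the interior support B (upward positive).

Release continuity at B by inserting a hinge; the redundant is the internal moment M_B. The primary structure is two simply-supported spans AB and BC.
Rotations at B on the released spans (each span's end-slope, ×1/EI):
  span BC: UDL 5: wL³/(24EI) = 277.3/EI
  relative rotation θ_0 = (0 + 277.3)/EI = 277.3/EI
A unit hogging moment at B produces rotation L₁/(3EI) + L₂/(3EI) = 6.667/EI.
Compatibility: M_B·(L₁+L₂)/(3EI) = θ_0, giving M_B = 41.59 kN·m (hogging).
Span AB, ΣM about A with M_B applied at B: R_B^{AB}·9 = 0 + 41.59, so R_B^{AB} = 4.622 kN and R_A = 0 − 4.622 = -4.622 kN.
Span BC, ΣM about C: R_B^{BC}·11 = 302.5 + 41.59, so R_B^{BC} = 31.28 kN and R_C = 55 − 31.28 = 23.72 kN.
R_B = 4.622 + 31.28 = 35.9 kN.

R_B = 35.9 kN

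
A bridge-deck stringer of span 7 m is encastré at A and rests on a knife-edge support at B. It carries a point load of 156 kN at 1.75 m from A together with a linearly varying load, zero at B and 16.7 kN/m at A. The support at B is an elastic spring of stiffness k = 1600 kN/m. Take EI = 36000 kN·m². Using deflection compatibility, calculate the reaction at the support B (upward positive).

R_B = 20.97 kN

Remove the prop at B; the released (primary) structure is a cantilever built in at A.
Free-end deflection of the primary structure under the applied loading (downward +):
  point load 156 at a = 1.75: Pa²(3L − a)/(6EI) = 1533/EI
  triangular load, peak 16.7 at the fixed end: w₀L⁴/(30EI) = 1337/EI
  δ_0 = 2869/EI
Flexibility coefficient — unit upward force at B: δ_{BB} = L³/(3EI) = 114.3/EI.
With EI = 36000 kN·m²: δ_0 = 0.079704 m and δ_{BB} = 0.003176 m/kN.
Compatibility — the spring shortens by R_B/k under the reaction it provides: δ_0 − R_B·δ_{BB} = R_B/k. With 1/k = 0.000625 m/kN, R_B = δ_0 / (δ_{BB} + 1/k) = 0.079704 / (0.003176 + 0.000625) = 20.97 kN.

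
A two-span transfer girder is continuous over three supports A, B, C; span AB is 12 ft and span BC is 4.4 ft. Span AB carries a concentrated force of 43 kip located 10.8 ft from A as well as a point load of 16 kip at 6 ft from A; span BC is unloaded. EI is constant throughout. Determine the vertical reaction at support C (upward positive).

R_C = -13.32 kip

Take M_B as the redundant. Released structure: two simple spans AB and BC with a hinge at B.
End slopes at the hinge B, treating each span as simply supported:
  span AB: point load 43 at a = 10.8: Pab(L + a)/(6LEI) = 176.5/EI
  span AB: point load 16 at a = 6: Pab(L + a)/(6LEI) = 144/EI
  relative rotation θ_0 = (320.5 + 0)/EI = 320.5/EI
A unit hogging moment at B produces rotation L₁/(3EI) + L₂/(3EI) = 5.467/EI.
Compatibility: M_B·(L₁+L₂)/(3EI) = θ_0, giving M_B = 58.62 kip·ft (hogging).
Span BC, ΣM about C: R_B^{BC}·4.4 = 0 + 58.62, so R_B^{BC} = 13.32 kip and R_C = 0 − 13.32 = -13.32 kip.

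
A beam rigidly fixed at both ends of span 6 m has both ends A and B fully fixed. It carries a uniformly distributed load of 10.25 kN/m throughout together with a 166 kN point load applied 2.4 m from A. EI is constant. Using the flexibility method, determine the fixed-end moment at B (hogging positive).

Release both end moments; the primary structure is a simply-supported span AB with redundants M_A and M_B.
On the primary (simply-supported) span, the end slopes from the loading are:
  at A: UDL 10.25: wL³/(24EI) = 92.25/EI
  at B: UDL 10.25: wL³/(24EI) = 92.25/EI
  at A: point load 166 at a = 2.4: Pab(L + b)/(6LEI) = 382.5/EI
  at B: point load 166 at a = 2.4: Pab(L + a)/(6LEI) = 334.7/EI
  θ_A0 = 474.7/EI,  θ_B0 = 426.9/EI
Flexibility coefficients: a unit moment at one end gives L/(3EI) there and L/(6EI) at the far end, so f₁₁ = f₂₂ = 2/EI and f₁₂ = f₂₁ = 1/EI.
Compatibility — zero rotation at each built-in end:
  2 M_A + 1 M_B = 474.7
  1 M_A + 2 M_B = 426.9
Solving the pair gives M_A = 174.2 kN·m and M_B = 126.4 kN·m (hogging).

M_B = 126.4 kN·m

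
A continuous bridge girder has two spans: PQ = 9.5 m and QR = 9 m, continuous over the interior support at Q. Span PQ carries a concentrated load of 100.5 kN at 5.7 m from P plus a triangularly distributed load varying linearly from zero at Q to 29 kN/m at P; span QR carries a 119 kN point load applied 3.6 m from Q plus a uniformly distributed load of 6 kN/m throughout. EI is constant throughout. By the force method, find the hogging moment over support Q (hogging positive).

M_Q = 302.1 kN·m

Take M_Q as the redundant. Released structure: two simple spans PQ and QR with a hinge at Q.
Discontinuity in slope at Q on the released structure — sum the simple-span end rotations:
  span PQ: point load 100.5 at a = 5.7: Pab(L + a)/(6LEI) = 580.5/EI
  span PQ: triangular load, peak 29: 7w₀L³/(360EI) = 483.5/EI
  span QR: point load 119 at a = 3.6: Pab(L + b)/(6LEI) = 616.9/EI
  span QR: UDL 6: wL³/(24EI) = 182.2/EI
  relative rotation θ_0 = (1064 + 799.1)/EI = 1863/EI
A unit hogging moment at Q produces rotation L₁/(3EI) + L₂/(3EI) = 6.167/EI.
Slope continuity at Q: θ_0 = M_Q·6.167/EI, so M_Q = 1863/6.167 = 302.1 kN·m (hogging).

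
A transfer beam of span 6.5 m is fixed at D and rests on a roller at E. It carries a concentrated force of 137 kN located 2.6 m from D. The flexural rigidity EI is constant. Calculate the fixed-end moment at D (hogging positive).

Remove the prop at E; the released (primary) structure is a cantilever built in at D.
Downward deflection at the released point E due to the loads:
  point load 137 at a = 2.6: Pa²(3L − a)/(6EI) = 2609/EI
Flexibility coefficient — unit upward force at E: δ_{EE} = L³/(3EI) = 91.54/EI.
The prop prevents deflection at E: R_E = δ_0/δ_{EE} = 2609/91.54 = 28.5 kN.
Moment equilibrium about D: M_D = Σ(load moments about D) − R_E·L = 356.2 − 28.5×6.5 = 171 kN·m.

M_D = 171 kN·m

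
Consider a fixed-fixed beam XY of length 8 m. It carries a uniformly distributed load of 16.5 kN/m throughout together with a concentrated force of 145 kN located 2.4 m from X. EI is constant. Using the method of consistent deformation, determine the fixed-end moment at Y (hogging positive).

M_Y = 161.1 kN·m

Take the two fixed-end moments M_X, M_Y as redundants; the released structure is the simple span XY.
On the primary (simply-supported) span, the end slopes from the loading are:
  at X: UDL 16.5: wL³/(24EI) = 352/EI
  at Y: UDL 16.5: wL³/(24EI) = 352/EI
  at X: point load 145 at a = 2.4: Pab(L + b)/(6LEI) = 552.2/EI
  at Y: point load 145 at a = 2.4: Pab(L + a)/(6LEI) = 422.2/EI
  θ_X0 = 904.2/EI,  θ_Y0 = 774.2/EI
Flexibility coefficients: a unit moment at one end gives L/(3EI) there and L/(6EI) at the far end, so f₁₁ = f₂₂ = 2.667/EI and f₁₂ = f₂₁ = 1.333/EI.
Compatibility — zero rotation at each built-in end:
  2.667 M_X + 1.333 M_Y = 904.2
  1.333 M_X + 2.667 M_Y = 774.2
Solving the pair gives M_X = 258.5 kN·m and M_Y = 161.1 kN·m (hogging).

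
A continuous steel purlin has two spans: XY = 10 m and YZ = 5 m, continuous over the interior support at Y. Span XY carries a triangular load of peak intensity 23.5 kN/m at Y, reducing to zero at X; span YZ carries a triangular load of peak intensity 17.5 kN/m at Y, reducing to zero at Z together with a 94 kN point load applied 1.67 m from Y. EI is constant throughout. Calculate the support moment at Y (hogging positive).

Take M_Y as the redundant. Released structure: two simple spans XY and YZ with a hinge at Y.
Discontinuity in slope at Y on the released structure — sum the simple-span end rotations:
  span XY: triangular load, peak 23.5: w₀L³/(45EI) = 522.2/EI
  span YZ: triangular load, peak 17.5: w₀L³/(45EI) = 48.61/EI
  span YZ: point load 94 at a = 1.67: Pab(L + b)/(6LEI) = 145.1/EI
  relative rotation θ_0 = (522.2 + 193.8)/EI = 716/EI
A unit hogging moment at Y produces rotation L₁/(3EI) + L₂/(3EI) = 5/EI.
Compatibility: M_Y·(L₁+L₂)/(3EI) = θ_0, giving M_Y = 143.2 kN·m (hogging).

M_Y = 143.2 kN·m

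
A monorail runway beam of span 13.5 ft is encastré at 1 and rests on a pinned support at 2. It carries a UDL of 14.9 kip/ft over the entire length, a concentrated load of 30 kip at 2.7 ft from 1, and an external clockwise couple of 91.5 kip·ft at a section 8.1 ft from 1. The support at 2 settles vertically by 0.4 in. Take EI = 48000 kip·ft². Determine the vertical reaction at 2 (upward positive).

R_2 = 83.7 kip

Take the reaction at 2 as the redundant and release it; the primary structure is a cantilever fixed at 1.
Downward deflection at the released point 2 due to the loads:
  UDL 14.9: wL⁴/(8EI) = 61863/EI
  point load 30 at a = 2.7: Pa²(3L − a)/(6EI) = 1378/EI
  clockwise couple 91.5 at a = 8.1: M₀a(2L − a)/(2EI) = 7004/EI
  δ_0 = 70245/EI
Flexibility coefficient — unit upward force at 2: δ_{22} = L³/(3EI) = 820.1/EI.
With EI = 48000 kip·ft²: δ_0 = 1.4634 ft and δ_{22} = 0.017086 ft/kip.
Compatibility — the beam at 2 must follow the support down by 0.03333 ft: δ_0 − R_2·δ_{22} = 0.03333, so R_2 = (1.4634 − 0.03333)/0.017086 = 83.7 kip.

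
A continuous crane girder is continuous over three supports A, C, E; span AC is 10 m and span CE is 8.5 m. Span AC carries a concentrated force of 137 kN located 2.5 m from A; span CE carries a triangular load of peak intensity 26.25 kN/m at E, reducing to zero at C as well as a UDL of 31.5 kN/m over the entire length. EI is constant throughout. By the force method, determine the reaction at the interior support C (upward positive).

R_C = 263.7 kN

Insert a hinge at C; M_C is the redundant, and each span becomes simply supported.
Rotations at C on the released spans (each span's end-slope, ×1/EI):
  span AC: point load 137 at a = 2.5: Pab(L + a)/(6LEI) = 535.2/EI
  span CE: triangular load, peak 26.25: 7w₀L³/(360EI) = 313.5/EI
  span CE: UDL 31.5: wL³/(24EI) = 806/EI
  relative rotation θ_0 = (535.2 + 1119)/EI = 1655/EI
A unit hogging moment at C produces rotation L₁/(3EI) + L₂/(3EI) = 6.167/EI.
Slope continuity at C: θ_0 = M_C·6.167/EI, so M_C = 1655/6.167 = 268.3 kN·m (hogging).
Span AC, ΣM about A with M_C applied at C: R_C^{AC}·10 = 342.5 + 268.3, so R_C^{AC} = 61.08 kN and R_A = 137 − 61.08 = 75.92 kN.
Span CE, ΣM about E: R_C^{CE}·8.5 = 1454 + 268.3, so R_C^{CE} = 202.6 kN and R_E = 379.3 − 202.6 = 176.7 kN.
R_C = 61.08 + 202.6 = 263.7 kN.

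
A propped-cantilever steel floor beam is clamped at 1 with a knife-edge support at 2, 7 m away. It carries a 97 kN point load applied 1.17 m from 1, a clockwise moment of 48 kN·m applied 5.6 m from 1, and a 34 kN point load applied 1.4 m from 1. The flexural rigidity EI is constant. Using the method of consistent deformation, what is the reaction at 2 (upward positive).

Remove the prop at 2; the released (primary) structure is a cantilever built in at 1.
Deflection at 2 on the released cantilever, summing each load's contribution:
  point load 97 at a = 1.17: Pa²(3L − a)/(6EI) = 438.8/EI
  clockwise couple 48 at a = 5.6: M₀a(2L − a)/(2EI) = 1129/EI
  point load 34 at a = 1.4: Pa²(3L − a)/(6EI) = 217.7/EI
  δ_0 = 1785/EI
Tip deflection under a unit load at 2: L³/(3EI) = 114.3/EI.
Compatibility at 2: δ_0 − R_2·δ_{22} = 0, so R_2 = 1785/114.3 = 15.62 kN.

R_2 = 15.62 kN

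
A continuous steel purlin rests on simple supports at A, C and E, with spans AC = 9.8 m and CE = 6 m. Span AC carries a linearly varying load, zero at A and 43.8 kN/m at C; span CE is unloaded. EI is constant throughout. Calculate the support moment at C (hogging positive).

M_C = 173.9 kN·m

Take M_C as the redundant. Released structure: two simple spans AC and CE with a hinge at C.
End slopes at the hinge C, treating each span as simply supported:
  span AC: triangular load, peak 43.8: w₀L³/(45EI) = 916.1/EI
  relative rotation θ_0 = (916.1 + 0)/EI = 916.1/EI
A unit hogging moment at C produces rotation L₁/(3EI) + L₂/(3EI) = 5.267/EI.
Compatibility: M_C·(L₁+L₂)/(3EI) = θ_0, giving M_C = 173.9 kN·m (hogging).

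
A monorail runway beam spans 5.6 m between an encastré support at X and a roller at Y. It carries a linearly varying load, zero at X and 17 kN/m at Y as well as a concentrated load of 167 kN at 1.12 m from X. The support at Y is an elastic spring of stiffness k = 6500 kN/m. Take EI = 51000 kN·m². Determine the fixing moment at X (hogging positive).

M_X = 189.3 kN·m

Choose R_Y as the redundant. The primary structure is the cantilever fixed at X.
Free-end deflection of the primary structure under the applied loading (downward +):
  triangular load, peak 17 at the free end: 11w₀L⁴/(120EI) = 1533/EI
  point load 167 at a = 1.12: Pa²(3L − a)/(6EI) = 547.5/EI
  δ_0 = 2080/EI
Flexibility coefficient — unit upward force at Y: δ_{YY} = L³/(3EI) = 58.54/EI.
With EI = 51000 kN·m²: δ_0 = 0.040784 m and δ_{YY} = 0.001148 m/kN.
Compatibility — the spring shortens by R_Y/k under the reaction it provides: δ_0 − R_Y·δ_{YY} = R_Y/k. With 1/k = 0.000154 m/kN, R_Y = δ_0 / (δ_{YY} + 1/k) = 0.040784 / (0.001148 + 0.000154) = 31.33 kN.
Moment equilibrium about X: M_X = Σ(load moments about X) − R_Y·L = 364.7 − 31.33×5.6 = 189.3 kN·m.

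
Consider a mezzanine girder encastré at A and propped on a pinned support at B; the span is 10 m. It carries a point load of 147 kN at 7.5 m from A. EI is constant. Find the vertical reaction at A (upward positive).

Remove the prop at B; the released (primary) structure is a cantilever built in at A.
Deflection at B on the released cantilever, summing each load's contribution:
  point load 147 at a = 7.5: Pa²(3L − a)/(6EI) = 31008/EI
Flexibility coefficient — unit upward force at B: δ_{BB} = L³/(3EI) = 333.3/EI.
Compatibility at B: δ_0 − R_B·δ_{BB} = 0, so R_B = 31008/333.3 = 93.02 kN.
Vertical equilibrium: R_A = ΣP − R_B = 147 − 93.02 = 53.98 kN.

R_A = 53.98 kN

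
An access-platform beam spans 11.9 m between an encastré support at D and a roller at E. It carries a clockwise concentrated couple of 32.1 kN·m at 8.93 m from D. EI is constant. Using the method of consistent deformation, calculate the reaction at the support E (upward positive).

Take the reaction at E as the redundant and release it; the primary structure is a cantilever fixed at D.
Deflection at E on the released cantilever, summing each load's contribution:
  clockwise couple 32.1 at a = 8.93: M₀a(2L − a)/(2EI) = 2131/EI
Flexibility coefficient — unit upward force at E: δ_{EE} = L³/(3EI) = 561.7/EI.
The prop prevents deflection at E: R_E = δ_0/δ_{EE} = 2131/561.7 = 3.794 kN.

R_E = 3.794 kN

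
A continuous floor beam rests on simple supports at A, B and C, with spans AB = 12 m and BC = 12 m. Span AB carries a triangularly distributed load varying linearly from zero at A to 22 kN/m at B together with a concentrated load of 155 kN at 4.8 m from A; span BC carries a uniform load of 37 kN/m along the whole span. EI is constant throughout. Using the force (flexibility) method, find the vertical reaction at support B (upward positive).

Take M_B as the redundant. Released structure: two simple spans AB and BC with a hinge at B.
Rotations at B on the released spans (each span's end-slope, ×1/EI):
  span AB: triangular load, peak 22: w₀L³/(45EI) = 844.8/EI
  span AB: point load 155 at a = 4.8: Pab(L + a)/(6LEI) = 1250/EI
  span BC: UDL 37: wL³/(24EI) = 2664/EI
  relative rotation θ_0 = (2095 + 2664)/EI = 4759/EI
A unit hogging moment at B produces rotation L₁/(3EI) + L₂/(3EI) = 8/EI.
Slope continuity at B: θ_0 = M_B·8/EI, so M_B = 4759/8 = 594.8 kN·m (hogging).
Span AB, ΣM about A with M_B applied at B: R_B^{AB}·12 = 1800 + 594.8, so R_B^{AB} = 199.6 kN and R_A = 287 − 199.6 = 87.43 kN.
Span BC, ΣM about C: R_B^{BC}·12 = 2664 + 594.8, so R_B^{BC} = 271.6 kN and R_C = 444 − 271.6 = 172.4 kN.
R_B = 199.6 + 271.6 = 471.1 kN.

R_B = 471.1 kN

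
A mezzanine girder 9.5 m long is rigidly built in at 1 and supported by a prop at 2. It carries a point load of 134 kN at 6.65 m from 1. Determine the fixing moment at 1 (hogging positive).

Remove the prop at 2; the released (primary) structure is a cantilever built in at 1.
Primary-structure tip deflection at 2 by superposition:
  point load 134 at a = 6.65: Pa²(3L − a)/(6EI) = 21580/EI
Tip deflection under a unit load at 2: L³/(3EI) = 285.8/EI.
Compatibility at 2: δ_0 − R_2·δ_{22} = 0, so R_2 = 21580/285.8 = 75.51 kN.
Moment equilibrium about 1: M_1 = Σ(load moments about 1) − R_2·L = 891.1 − 75.51×9.5 = 173.8 kN·m.

M_1 = 173.8 kN·m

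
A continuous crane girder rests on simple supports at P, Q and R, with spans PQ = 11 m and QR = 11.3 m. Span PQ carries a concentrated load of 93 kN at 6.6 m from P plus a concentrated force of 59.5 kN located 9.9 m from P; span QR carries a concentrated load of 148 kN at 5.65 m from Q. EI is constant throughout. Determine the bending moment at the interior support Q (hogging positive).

Take M_Q as the redundant. Released structure: two simple spans PQ and QR with a hinge at Q.
Rotations at Q on the released spans (each span's end-slope, ×1/EI):
  span PQ: point load 93 at a = 6.6: Pab(L + a)/(6LEI) = 720.2/EI
  span PQ: point load 59.5 at a = 9.9: Pab(L + a)/(6LEI) = 205.2/EI
  span QR: point load 148 at a = 5.65: Pab(L + b)/(6LEI) = 1181/EI
  relative rotation θ_0 = (925.4 + 1181)/EI = 2107/EI
A unit hogging moment at Q produces rotation L₁/(3EI) + L₂/(3EI) = 7.433/EI.
Compatibility: M_Q·(L₁+L₂)/(3EI) = θ_0, giving M_Q = 283.4 kN·m (hogging).

M_Q = 283.4 kN·m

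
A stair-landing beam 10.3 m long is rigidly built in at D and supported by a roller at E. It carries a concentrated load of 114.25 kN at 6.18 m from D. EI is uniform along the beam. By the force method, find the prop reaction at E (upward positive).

Remove the prop at E; the released (primary) structure is a cantilever built in at D.
Deflection at E on the released cantilever, summing each load's contribution:
  point load 114.25 at a = 6.18: Pa²(3L − a)/(6EI) = 17978/EI
Flexibility coefficient — unit upward force at E: δ_{EE} = L³/(3EI) = 364.2/EI.
The prop prevents deflection at E: R_E = δ_0/δ_{EE} = 17978/364.2 = 49.36 kN.

R_E = 49.36 kN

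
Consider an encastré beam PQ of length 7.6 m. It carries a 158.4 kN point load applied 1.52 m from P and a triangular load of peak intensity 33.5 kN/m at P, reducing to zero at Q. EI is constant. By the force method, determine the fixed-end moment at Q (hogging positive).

M_Q = 103 kN·m

Take the two fixed-end moments M_P, M_Q as redundants; the released structure is the simple span PQ.
End rotations of the released simple span under the applied load (×1/EI):
  at P: point load 158.4 at a = 1.52: Pab(L + b)/(6LEI) = 439.2/EI
  at Q: point load 158.4 at a = 1.52: Pab(L + a)/(6LEI) = 292.8/EI
  at P: triangular load, peak 33.5: w₀L³/(45EI) = 326.8/EI
  at Q: triangular load, peak 33.5: 7w₀L³/(360EI) = 285.9/EI
  θ_P0 = 766/EI,  θ_Q0 = 578.7/EI
Flexibility coefficients: a unit moment at one end gives L/(3EI) there and L/(6EI) at the far end, so f₁₁ = f₂₂ = 2.533/EI and f₁₂ = f₂₁ = 1.267/EI.
Compatibility — zero rotation at each built-in end:
  2.533 M_P + 1.267 M_Q = 766
  1.267 M_P + 2.533 M_Q = 578.7
Solving the pair gives M_P = 250.8 kN·m and M_Q = 103 kN·m (hogging).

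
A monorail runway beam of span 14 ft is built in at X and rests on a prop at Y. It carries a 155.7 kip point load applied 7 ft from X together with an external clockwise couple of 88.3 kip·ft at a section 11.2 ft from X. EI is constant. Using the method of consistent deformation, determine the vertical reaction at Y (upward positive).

Choose R_Y as the redundant. The primary structure is the cantilever fixed at X.
Primary-structure tip deflection at Y by superposition:
  point load 155.7 at a = 7: Pa²(3L − a)/(6EI) = 44504/EI
  clockwise couple 88.3 at a = 11.2: M₀a(2L − a)/(2EI) = 8307/EI
  δ_0 = 52812/EI
Tip deflection under a unit load at Y: L³/(3EI) = 914.7/EI.
The prop prevents deflection at Y: R_Y = δ_0/δ_{YY} = 52812/914.7 = 57.74 kip.

R_Y = 57.74 kip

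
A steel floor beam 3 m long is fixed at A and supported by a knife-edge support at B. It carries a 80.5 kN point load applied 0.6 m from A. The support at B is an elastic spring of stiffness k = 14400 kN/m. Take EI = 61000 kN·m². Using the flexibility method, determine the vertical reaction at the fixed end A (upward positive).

R_A = 77.43 kN

Release the roller at B. Primary structure: cantilever fixed at A.
Deflection at B on the released cantilever, summing each load's contribution:
  point load 80.5 at a = 0.6: Pa²(3L − a)/(6EI) = 40.57/EI
Flexibility coefficient — unit upward force at B: δ_{BB} = L³/(3EI) = 9/EI.
With EI = 61000 kN·m²: δ_0 = 0.000665 m and δ_{BB} = 0.000148 m/kN.
Compatibility — the spring shortens by R_B/k under the reaction it provides: δ_0 − R_B·δ_{BB} = R_B/k. With 1/k = 0.000069 m/kN, R_B = δ_0 / (δ_{BB} + 1/k) = 0.000665 / (0.000148 + 0.000069) = 3.065 kN.
Vertical equilibrium: R_A = ΣP − R_B = 80.5 − 3.065 = 77.43 kN.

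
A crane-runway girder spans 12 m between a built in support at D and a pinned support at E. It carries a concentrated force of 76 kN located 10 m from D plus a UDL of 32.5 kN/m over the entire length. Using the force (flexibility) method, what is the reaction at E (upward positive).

R_E = 203.4 kN

Choose R_E as the redundant. The primary structure is the cantilever fixed at D.
Primary-structure tip deflection at E by superposition:
  point load 76 at a = 10: Pa²(3L − a)/(6EI) = 32933/EI
  UDL 32.5: wL⁴/(8EI) = 84240/EI
  δ_0 = 117173/EI
Flexibility coefficient — unit upward force at E: δ_{EE} = L³/(3EI) = 576/EI.
Compatibility at E: δ_0 − R_E·δ_{EE} = 0, so R_E = 117173/576 = 203.4 kN.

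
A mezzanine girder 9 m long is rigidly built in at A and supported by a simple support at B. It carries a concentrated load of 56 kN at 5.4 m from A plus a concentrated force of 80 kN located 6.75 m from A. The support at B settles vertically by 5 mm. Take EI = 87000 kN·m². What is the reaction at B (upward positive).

R_B = 73.03 kN

Remove the prop at B; the released (primary) structure is a cantilever built in at A.
Downward deflection at the released point B due to the loads:
  point load 56 at a = 5.4: Pa²(3L − a)/(6EI) = 5879/EI
  point load 80 at a = 6.75: Pa²(3L − a)/(6EI) = 12302/EI
  δ_0 = 18181/EI
Flexibility coefficient — unit upward force at B: δ_{BB} = L³/(3EI) = 243/EI.
With EI = 87000 kN·m²: δ_0 = 0.20897 m and δ_{BB} = 0.002793 m/kN.
Compatibility — the beam at B must follow the support down by 0.005 m: δ_0 − R_B·δ_{BB} = 0.005, so R_B = (0.20897 − 0.005)/0.002793 = 73.03 kN.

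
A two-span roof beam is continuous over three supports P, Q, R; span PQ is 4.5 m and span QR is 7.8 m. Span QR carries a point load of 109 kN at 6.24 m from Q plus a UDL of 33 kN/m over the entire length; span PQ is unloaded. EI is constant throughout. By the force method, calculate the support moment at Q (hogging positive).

M_Q = 210.9 kN·m

Release continuity at Q by inserting a hinge; the redundant is the internal moment M_Q. The primary structure is two simply-supported spans PQ and QR.
End slopes at the hinge Q, treating each span as simply supported:
  span QR: point load 109 at a = 6.24: Pab(L + b)/(6LEI) = 212.2/EI
  span QR: UDL 33: wL³/(24EI) = 652.5/EI
  relative rotation θ_0 = (0 + 864.7)/EI = 864.7/EI
A unit hogging moment at Q produces rotation L₁/(3EI) + L₂/(3EI) = 4.1/EI.
Slope continuity at Q: θ_0 = M_Q·4.1/EI, so M_Q = 864.7/4.1 = 210.9 kN·m (hogging).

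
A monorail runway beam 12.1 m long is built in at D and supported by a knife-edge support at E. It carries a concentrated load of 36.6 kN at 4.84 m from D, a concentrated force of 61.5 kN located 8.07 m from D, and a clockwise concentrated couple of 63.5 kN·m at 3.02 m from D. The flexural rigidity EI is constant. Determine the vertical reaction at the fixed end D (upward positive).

Remove the prop at E; the released (primary) structure is a cantilever built in at D.
Deflection at E on the released cantilever, summing each load's contribution:
  point load 36.6 at a = 4.84: Pa²(3L − a)/(6EI) = 4496/EI
  point load 61.5 at a = 8.07: Pa²(3L − a)/(6EI) = 18844/EI
  clockwise couple 63.5 at a = 3.02: M₀a(2L − a)/(2EI) = 2031/EI
  δ_0 = 25371/EI
Flexibility coefficient — unit upward force at E: δ_{EE} = L³/(3EI) = 590.5/EI.
The prop prevents deflection at E: R_E = δ_0/δ_{EE} = 25371/590.5 = 42.96 kN.
Vertical equilibrium: R_D = ΣP − R_E = 98.1 − 42.96 = 55.14 kN.

R_D = 55.14 kN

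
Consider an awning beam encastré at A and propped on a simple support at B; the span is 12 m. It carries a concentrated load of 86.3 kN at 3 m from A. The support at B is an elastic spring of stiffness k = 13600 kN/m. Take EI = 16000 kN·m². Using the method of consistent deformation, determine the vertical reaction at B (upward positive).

R_B = 7.401 kN

Choose R_B as the redundant. The primary structure is the cantilever fixed at A.
Free-end deflection of the primary structure under the applied loading (downward +):
  point load 86.3 at a = 3: Pa²(3L − a)/(6EI) = 4272/EI
Tip deflection under a unit load at B: L³/(3EI) = 576/EI.
With EI = 16000 kN·m²: δ_0 = 0.26699 m and δ_{BB} = 0.036 m/kN.
Compatibility — the spring shortens by R_B/k under the reaction it provides: δ_0 − R_B·δ_{BB} = R_B/k. With 1/k = 0.000074 m/kN, R_B = δ_0 / (δ_{BB} + 1/k) = 0.26699 / (0.036 + 0.000074) = 7.401 kN.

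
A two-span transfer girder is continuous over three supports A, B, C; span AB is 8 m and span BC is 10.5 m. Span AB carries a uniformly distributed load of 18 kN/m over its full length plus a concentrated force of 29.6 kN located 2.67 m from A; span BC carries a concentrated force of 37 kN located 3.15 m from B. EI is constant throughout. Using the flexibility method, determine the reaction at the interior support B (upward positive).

Insert a hinge at B; M_B is the redundant, and each span becomes simply supported.
Rotations at B on the released spans (each span's end-slope, ×1/EI):
  span AB: UDL 18: wL³/(24EI) = 384/EI
  span AB: point load 29.6 at a = 2.67: Pab(L + a)/(6LEI) = 93.64/EI
  span BC: point load 37 at a = 3.15: Pab(L + b)/(6LEI) = 242.7/EI
  relative rotation θ_0 = (477.6 + 242.7)/EI = 720.4/EI
A unit hogging moment at B produces rotation L₁/(3EI) + L₂/(3EI) = 6.167/EI.
Slope continuity at B: θ_0 = M_B·6.167/EI, so M_B = 720.4/6.167 = 116.8 kN·m (hogging).
Span AB, ΣM about A with M_B applied at B: R_B^{AB}·8 = 655 + 116.8, so R_B^{AB} = 96.48 kN and R_A = 173.6 − 96.48 = 77.12 kN.
Span BC, ΣM about C: R_B^{BC}·10.5 = 271.9 + 116.8, so R_B^{BC} = 37.03 kN and R_C = 37 − 37.03 = -0.02515 kN.
R_B = 96.48 + 37.03 = 133.5 kN.

R_B = 133.5 kN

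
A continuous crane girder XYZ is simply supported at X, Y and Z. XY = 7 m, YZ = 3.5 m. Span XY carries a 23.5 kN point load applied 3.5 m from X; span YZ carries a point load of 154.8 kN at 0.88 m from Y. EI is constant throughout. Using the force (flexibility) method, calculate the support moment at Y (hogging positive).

Release continuity at Y by inserting a hinge; the redundant is the internal moment M_Y. The primary structure is two simply-supported spans XY and YZ.
Rotations at Y on the released spans (each span's end-slope, ×1/EI):
  span XY: point load 23.5 at a = 3.5: Pab(L + a)/(6LEI) = 71.97/EI
  span YZ: point load 154.8 at a = 0.88: Pab(L + b)/(6LEI) = 104/EI
  relative rotation θ_0 = (71.97 + 104)/EI = 176/EI
A unit hogging moment at Y produces rotation L₁/(3EI) + L₂/(3EI) = 3.5/EI.
Slope continuity at Y: θ_0 = M_Y·3.5/EI, so M_Y = 176/3.5 = 50.28 kN·m (hogging).

M_Y = 50.28 kN·m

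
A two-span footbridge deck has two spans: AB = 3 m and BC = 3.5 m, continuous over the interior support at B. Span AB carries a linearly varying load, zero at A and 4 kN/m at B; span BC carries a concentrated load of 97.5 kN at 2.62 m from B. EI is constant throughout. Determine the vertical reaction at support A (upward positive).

R_A = -5.582 kN

Release continuity at B by inserting a hinge; the redundant is the internal moment M_B. The primary structure is two simply-supported spans AB and BC.
End slopes at the hinge B, treating each span as simply supported:
  span AB: triangular load, peak 4: w₀L³/(45EI) = 2.4/EI
  span BC: point load 97.5 at a = 2.62: Pab(L + b)/(6LEI) = 46.89/EI
  relative rotation θ_0 = (2.4 + 46.89)/EI = 49.29/EI
A unit hogging moment at B produces rotation L₁/(3EI) + L₂/(3EI) = 2.167/EI.
Compatibility: M_B·(L₁+L₂)/(3EI) = θ_0, giving M_B = 22.75 kN·m (hogging).
Span AB, ΣM about A with M_B applied at B: R_B^{AB}·3 = 12 + 22.75, so R_B^{AB} = 11.58 kN and R_A = 6 − 11.58 = -5.582 kN.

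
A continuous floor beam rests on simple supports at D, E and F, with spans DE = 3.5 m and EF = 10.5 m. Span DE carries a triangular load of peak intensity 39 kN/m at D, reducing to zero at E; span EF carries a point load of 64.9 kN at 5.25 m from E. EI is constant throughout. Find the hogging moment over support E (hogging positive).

M_E = 102.8 kN·m

Release continuity at E by inserting a hinge; the redundant is the internal moment M_E. The primary structure is two simply-supported spans DE and EF.
End slopes at the hinge E, treating each span as simply supported:
  span DE: triangular load, peak 39: 7w₀L³/(360EI) = 32.51/EI
  span EF: point load 64.9 at a = 5.25: Pab(L + b)/(6LEI) = 447.2/EI
  relative rotation θ_0 = (32.51 + 447.2)/EI = 479.7/EI
A unit hogging moment at E produces rotation L₁/(3EI) + L₂/(3EI) = 4.667/EI.
Slope continuity at E: θ_0 = M_E·4.667/EI, so M_E = 479.7/4.667 = 102.8 kN·m (hogging).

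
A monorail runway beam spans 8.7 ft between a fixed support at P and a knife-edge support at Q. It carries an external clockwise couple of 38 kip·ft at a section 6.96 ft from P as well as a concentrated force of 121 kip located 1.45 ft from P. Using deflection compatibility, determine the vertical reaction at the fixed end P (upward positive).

R_P = 109.9 kip

Choose R_Q as the redundant. The primary structure is the cantilever fixed at P.
Downward deflection at the released point Q due to the loads:
  clockwise couple 38 at a = 6.96: M₀a(2L − a)/(2EI) = 1381/EI
  point load 121 at a = 1.45: Pa²(3L − a)/(6EI) = 1045/EI
  δ_0 = 2426/EI
Flexibility coefficient — unit upward force at Q: δ_{QQ} = L³/(3EI) = 219.5/EI.
Compatibility at Q: δ_0 − R_Q·δ_{QQ} = 0, so R_Q = 2426/219.5 = 11.05 kip.
Vertical equilibrium: R_P = ΣP − R_Q = 121 − 11.05 = 109.9 kip.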